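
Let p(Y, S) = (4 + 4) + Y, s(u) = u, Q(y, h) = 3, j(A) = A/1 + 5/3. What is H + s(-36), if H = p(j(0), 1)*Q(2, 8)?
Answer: -7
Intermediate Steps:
j(A) = 5/3 + A (j(A) = A*1 + 5*(1/3) = A + 5/3 = 5/3 + A)
p(Y, S) = 8 + Y
H = 29 (H = (8 + (5/3 + 0))*3 = (8 + 5/3)*3 = (29/3)*3 = 29)
H + s(-36) = 29 - 36 = -7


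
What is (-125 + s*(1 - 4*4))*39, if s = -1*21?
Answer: 7410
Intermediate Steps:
s = -21
(-125 + s*(1 - 4*4))*39 = (-125 - 21*(1 - 4*4))*39 = (-125 - 21*(1 - 16))*39 = (-125 - 21*(-15))*39 = (-125 + 315)*39 = 190*39 = 7410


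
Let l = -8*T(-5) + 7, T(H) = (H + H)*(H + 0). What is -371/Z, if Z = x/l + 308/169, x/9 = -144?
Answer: -8213569/113356 ≈ -72.458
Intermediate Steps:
x = -1296 (x = 9*(-144) = -1296)
T(H) = 2*H² (T(H) = (2*H)*H = 2*H²)
l = -393 (l = -16*(-5)² + 7 = -16*25 + 7 = -8*50 + 7 = -400 + 7 = -393)
Z = 113356/22139 (Z = -1296/(-393) + 308/169 = -1296*(-1/393) + 308*(1/169) = 432/131 + 308/169 = 113356/22139 ≈ 5.1202)
-371/Z = -371/113356/22139 = -371*22139/113356 = -8213569/113356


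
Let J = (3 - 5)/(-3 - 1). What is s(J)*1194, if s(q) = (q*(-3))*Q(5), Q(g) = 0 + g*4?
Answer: -35820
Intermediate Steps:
Q(g) = 4*g (Q(g) = 0 + 4*g = 4*g)
J = ½ (J = -2/(-4) = -2*(-¼) = ½ ≈ 0.50000)
s(q) = -60*q (s(q) = (q*(-3))*(4*5) = -3*q*20 = -60*q)
s(J)*1194 = -60*½*1194 = -30*1194 = -35820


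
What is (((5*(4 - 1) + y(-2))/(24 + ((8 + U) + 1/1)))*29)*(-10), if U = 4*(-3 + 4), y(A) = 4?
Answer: -5510/37 ≈ -148.92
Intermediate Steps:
U = 4 (U = 4*1 = 4)
(((5*(4 - 1) + y(-2))/(24 + ((8 + U) + 1/1)))*29)*(-10) = (((5*(4 - 1) + 4)/(24 + ((8 + 4) + 1/1)))*29)*(-10) = (((5*3 + 4)/(24 + (12 + 1)))*29)*(-10) = (((15 + 4)/(24 + 13))*29)*(-10) = ((19/37)*29)*(-10) = (551/37)*(-10) = -5510/37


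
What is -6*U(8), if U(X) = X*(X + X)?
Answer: -768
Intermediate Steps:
U(X) = 2*X² (U(X) = X*(2*X) = 2*X²)
-6*U(8) = -12*8² = -12*64 = -6*128 = -768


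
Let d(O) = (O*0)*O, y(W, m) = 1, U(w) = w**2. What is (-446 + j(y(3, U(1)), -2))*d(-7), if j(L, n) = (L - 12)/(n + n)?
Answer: 0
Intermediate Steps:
d(O) = 0 (d(O) = 0*O = 0)
j(L, n) = (-12 + L)/(2*n) (j(L, n) = (-12 + L)/((2*n)) = (-12 + L)*(1/(2*n)) = (-12 + L)/(2*n))
(-446 + j(y(3, U(1)), -2))*d(-7) = (-446 + (1/2)*(-12 + 1)/(-2))*0 = (-446 + (1/2)*(-1/2)*(-11))*0 = (-446 + 11/4)*0 = -1773/4*0 = 0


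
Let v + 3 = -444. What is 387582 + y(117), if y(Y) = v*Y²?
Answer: -5731401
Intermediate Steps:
v = -447 (v = -3 - 444 = -447)
y(Y) = -447*Y²
387582 + y(117) = 387582 - 447*117² = 387582 - 447*13689 = 387582 - 6118983 = -5731401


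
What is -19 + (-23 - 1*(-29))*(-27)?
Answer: -181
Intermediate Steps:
-19 + (-23 - 1*(-29))*(-27) = -19 + (-23 + 29)*(-27) = -19 + 6*(-27) = -19 - 162 = -181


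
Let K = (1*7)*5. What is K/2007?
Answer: 35/2007 ≈ 0.017439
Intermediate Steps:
K = 35 (K = 7*5 = 35)
K/2007 = 35/2007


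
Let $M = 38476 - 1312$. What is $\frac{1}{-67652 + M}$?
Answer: $- \frac{1}{30488} \approx -3.28 \cdot 10^{-5}$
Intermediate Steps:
$M = 37164$
$\frac{1}{-67652 + M} = \frac{1}{-67652 + 37164} = \frac{1}{-30488} = - \frac{1}{30488}$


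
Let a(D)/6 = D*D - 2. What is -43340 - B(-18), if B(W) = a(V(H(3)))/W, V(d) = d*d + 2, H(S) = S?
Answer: -129901/3 ≈ -43300.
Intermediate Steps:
V(d) = 2 + d² (V(d) = d² + 2 = 2 + d²)
a(D) = -12 + 6*D² (a(D) = 6*(D*D - 2) = 6*(D² - 2) = 6*(-2 + D²) = -12 + 6*D²)
B(W) = 714/W (B(W) = (-12 + 6*(2 + 3²)²)/W = (-12 + 6*(2 + 9)²)/W = (-12 + 6*11²)/W = (-12 + 6*121)/W = (-12 + 726)/W = 714/W)
-43340 - B(-18) = -43340 - 714/(-18) = -43340 - 714*(-1)/18 = -43340 - 1*(-119/3) = -43340 + 119/3 = -129901/3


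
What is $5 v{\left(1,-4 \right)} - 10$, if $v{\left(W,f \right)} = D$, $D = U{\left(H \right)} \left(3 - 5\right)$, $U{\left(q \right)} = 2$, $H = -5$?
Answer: $-30$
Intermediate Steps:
$D = -4$ ($D = 2 \left(3 - 5\right) = 2 \left(-2\right) = -4$)
$v{\left(W,f \right)} = -4$
$5 v{\left(1,-4 \right)} - 10 = 5 \left(-4\right) - 10 = -20 - 10 = -30$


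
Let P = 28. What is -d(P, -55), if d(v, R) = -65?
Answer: 65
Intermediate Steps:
-d(P, -55) = -1*(-65) = 65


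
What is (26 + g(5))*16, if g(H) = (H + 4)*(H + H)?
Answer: 1856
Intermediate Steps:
g(H) = 2*H*(4 + H) (g(H) = (4 + H)*(2*H) = 2*H*(4 + H))
(26 + g(5))*16 = (26 + 2*5*(4 + 5))*16 = (26 + 2*5*9)*16 = (26 + 90)*16 = 116*16 = 1856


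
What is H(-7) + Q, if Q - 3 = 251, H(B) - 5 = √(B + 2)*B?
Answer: 259 - 7*I*√5 ≈ 259.0 - 15.652*I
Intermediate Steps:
H(B) = 5 + B*√(2 + B) (H(B) = 5 + √(B + 2)*B = 5 + √(2 + B)*B = 5 + B*√(2 + B))
Q = 254 (Q = 3 + 251 = 254)
H(-7) + Q = (5 - 7*√(2 - 7)) + 254 = (5 - 7*I*√5) + 254 = 259 - 7*I*√5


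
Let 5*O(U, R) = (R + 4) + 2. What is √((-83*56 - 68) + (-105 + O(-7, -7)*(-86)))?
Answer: I*√120095/5 ≈ 69.309*I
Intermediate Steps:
O(U, R) = 6/5 + R/5 (O(U, R) = ((R + 4) + 2)/5 = ((4 + R) + 2)/5 = (6 + R)/5 = 6/5 + R/5)
√((-83*56 - 68) + (-105 + O(-7, -7)*(-86))) = √((-83*56 - 68) + (-105 + (6/5 + (⅕)*(-7))*(-86))) = √((-4648 - 68) + (-105 + (6/5 - 7/5)*(-86))) = √(-4716 + (-105 - ⅕*(-86))) = √(-4716 + (-105 + 86/5)) = √(-4716 - 439/5) = √(-24019/5) = I*√120095/5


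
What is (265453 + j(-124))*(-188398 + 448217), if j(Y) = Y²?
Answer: 72964709951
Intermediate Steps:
(265453 + j(-124))*(-188398 + 448217) = (265453 + (-124)²)*(-188398 + 448217) = (265453 + 15376)*259819 = 280829*259819 = 72964709951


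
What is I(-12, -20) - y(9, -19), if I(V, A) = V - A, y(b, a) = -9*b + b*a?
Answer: 260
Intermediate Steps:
y(b, a) = -9*b + a*b
I(-12, -20) - y(9, -19) = (-12 - 1*(-20)) - 9*(-9 - 19) = (-12 + 20) - 9*(-28) = 8 - 1*(-252) = 8 + 252 = 260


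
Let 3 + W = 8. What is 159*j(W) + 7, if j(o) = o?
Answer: 802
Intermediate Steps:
W = 5 (W = -3 + 8 = 5)
159*j(W) + 7 = 159*5 + 7 = 795 + 7 = 802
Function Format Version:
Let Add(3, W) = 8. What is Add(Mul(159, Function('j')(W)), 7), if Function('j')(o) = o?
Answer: 802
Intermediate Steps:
W = 5 (W = Add(-3, 8) = 5)
Add(Mul(159, Function('j')(W)), 7) = Add(Mul(159, 5), 7) = Add(795, 7) = 802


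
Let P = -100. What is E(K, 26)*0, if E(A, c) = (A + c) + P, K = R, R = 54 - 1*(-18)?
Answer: 0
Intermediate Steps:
R = 72 (R = 54 + 18 = 72)
K = 72
E(A, c) = -100 + A + c (E(A, c) = (A + c) - 100 = -100 + A + c)
E(K, 26)*0 = (-100 + 72 + 26)*0 = -2*0 = 0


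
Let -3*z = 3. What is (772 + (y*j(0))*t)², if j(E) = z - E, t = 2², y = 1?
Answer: 589824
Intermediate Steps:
z = -1 (z = -⅓*3 = -1)
t = 4
j(E) = -1 - E
(772 + (y*j(0))*t)² = (772 + (1*(-1 - 1*0))*4)² = (772 + (1*(-1 + 0))*4)² = (772 + (1*(-1))*4)² = (772 - 1*4)² = (772 - 4)² = 768² = 589824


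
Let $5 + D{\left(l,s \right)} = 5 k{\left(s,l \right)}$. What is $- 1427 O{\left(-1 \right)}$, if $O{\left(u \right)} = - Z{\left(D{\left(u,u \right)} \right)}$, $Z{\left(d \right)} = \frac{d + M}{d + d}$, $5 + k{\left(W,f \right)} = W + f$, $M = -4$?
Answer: $\frac{15697}{20} \approx 784.85$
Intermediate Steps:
$k{\left(W,f \right)} = -5 + W + f$ ($k{\left(W,f \right)} = -5 + \left(W + f\right) = -5 + W + f$)
$D{\left(l,s \right)} = -30 + 5 l + 5 s$ ($D{\left(l,s \right)} = -5 + 5 \left(-5 + s + l\right) = -5 + 5 \left(-5 + l + s\right) = -5 + \left(-25 + 5 l + 5 s\right) = -30 + 5 l + 5 s$)
$Z{\left(d \right)} = \frac{-4 + d}{2 d}$ ($Z{\left(d \right)} = \frac{d - 4}{d + d} = \frac{-4 + d}{2 d}$)
$O{\left(u \right)} = - \frac{-34 + 10 u}{2 \left(-30 + 10 u\right)}$ ($O{\left(u \right)} = - \frac{-4 + \left(-30 + 5 u + 5 u\right)}{2 \left(-30 + 5 u + 5 u\right)} = - \frac{-4 + \left(-30 + 10 u\right)}{2 \left(-30 + 10 u\right)} = - \frac{-34 + 10 u}{2 \left(-30 + 10 u\right)}$)
$- 1427 O{\left(-1 \right)} = - 1427 \frac{17 - -5}{10 \left(-3 - 1\right)} = - 1427 \frac{17 + 5}{10 \left(-4\right)} = - 1427 \cdot \frac{1}{10} \left(- \frac{1}{4}\right) 22 = \left(-1427\right) \left(- \frac{11}{20}\right) = \frac{15697}{20}$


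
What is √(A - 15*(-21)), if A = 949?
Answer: 4*√79 ≈ 35.553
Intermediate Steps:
√(A - 15*(-21)) = √(949 - 15*(-21)) = √(949 + 315) = √1264 = 4*√79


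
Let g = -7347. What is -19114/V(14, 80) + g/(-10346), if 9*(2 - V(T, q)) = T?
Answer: -222468951/5173 ≈ -43006.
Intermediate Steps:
V(T, q) = 2 - T/9
-19114/V(14, 80) + g/(-10346) = -19114/(2 - ⅑*14) - 7347/(-10346) = -19114/(2 - 14/9) - 7347*(-1/10346) = -19114/4/9 + 7347/10346 = -19114*9/4 + 7347/10346 = -86013/2 + 7347/10346 = -222468951/5173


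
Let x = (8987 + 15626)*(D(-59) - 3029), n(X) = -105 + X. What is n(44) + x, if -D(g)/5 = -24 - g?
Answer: -78860113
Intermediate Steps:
D(g) = 120 + 5*g (D(g) = -5*(-24 - g) = 120 + 5*g)
x = -78860052 (x = (8987 + 15626)*((120 + 5*(-59)) - 3029) = 24613*((120 - 295) - 3029) = 24613*(-175 - 3029) = 24613*(-3204) = -78860052)
n(44) + x = (-105 + 44) - 78860052 = -61 - 78860052 = -78860113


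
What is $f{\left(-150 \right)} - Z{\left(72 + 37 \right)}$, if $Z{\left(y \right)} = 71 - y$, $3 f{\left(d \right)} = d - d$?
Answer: $38$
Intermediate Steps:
$f{\left(d \right)} = 0$ ($f{\left(d \right)} = \frac{d - d}{3} = \frac{1}{3} \cdot 0 = 0$)
$f{\left(-150 \right)} - Z{\left(72 + 37 \right)} = 0 - \left(71 - \left(72 + 37\right)\right) = 0 - \left(71 - 109\right) = 0 - -38 = 0 + 38 = 38$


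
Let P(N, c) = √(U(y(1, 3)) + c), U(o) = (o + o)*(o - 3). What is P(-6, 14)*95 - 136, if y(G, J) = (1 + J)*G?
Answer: -136 + 95*√22 ≈ 309.59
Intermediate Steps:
y(G, J) = G*(1 + J)
U(o) = 2*o*(-3 + o) (U(o) = (2*o)*(-3 + o) = 2*o*(-3 + o))
P(N, c) = √(8 + c) (P(N, c) = √(2*(1*(1 + 3))*(-3 + 1*(1 + 3)) + c) = √(2*(1*4)*(-3 + 1*4) + c) = √(2*4*(-3 + 4) + c) = √(2*4*1 + c) = √(8 + c))
P(-6, 14)*95 - 136 = √(8 + 14)*95 - 136 = √22*95 - 136 = 95*√22 - 136 = -136 + 95*√22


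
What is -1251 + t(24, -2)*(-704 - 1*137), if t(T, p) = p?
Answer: 431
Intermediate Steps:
-1251 + t(24, -2)*(-704 - 1*137) = -1251 - 2*(-704 - 1*137) = -1251 - 2*(-704 - 137) = -1251 - 2*(-841) = -1251 + 1682 = 431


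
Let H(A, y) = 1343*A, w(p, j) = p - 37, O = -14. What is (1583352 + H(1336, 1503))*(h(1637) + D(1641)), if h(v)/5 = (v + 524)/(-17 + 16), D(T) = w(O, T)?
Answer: -36667225600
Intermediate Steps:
w(p, j) = -37 + p
D(T) = -51 (D(T) = -37 - 14 = -51)
h(v) = -2620 - 5*v (h(v) = 5*((v + 524)/(-17 + 16)) = 5*((524 + v)/(-1)) = 5*((524 + v)*(-1)) = 5*(-524 - v) = -2620 - 5*v)
(1583352 + H(1336, 1503))*(h(1637) + D(1641)) = (1583352 + 1343*1336)*((-2620 - 5*1637) - 51) = (1583352 + 1794248)*((-2620 - 8185) - 51) = 3377600*(-10805 - 51) = 3377600*(-10856) = -36667225600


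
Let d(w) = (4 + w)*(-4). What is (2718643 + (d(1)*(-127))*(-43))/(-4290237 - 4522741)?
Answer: -2609423/8812978 ≈ -0.29609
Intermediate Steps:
d(w) = -16 - 4*w
(2718643 + (d(1)*(-127))*(-43))/(-4290237 - 4522741) = (2718643 + ((-16 - 4*1)*(-127))*(-43))/(-4290237 - 4522741) = (2718643 + ((-16 - 4)*(-127))*(-43))/(-8812978) = (2718643 - 20*(-127)*(-43))*(-1/8812978) = (2718643 + 2540*(-43))*(-1/8812978) = (2718643 - 109220)*(-1/8812978) = 2609423*(-1/8812978) = -2609423/8812978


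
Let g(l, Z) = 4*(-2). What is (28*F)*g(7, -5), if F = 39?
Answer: -8736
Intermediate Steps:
g(l, Z) = -8
(28*F)*g(7, -5) = (28*39)*(-8) = 1092*(-8) = -8736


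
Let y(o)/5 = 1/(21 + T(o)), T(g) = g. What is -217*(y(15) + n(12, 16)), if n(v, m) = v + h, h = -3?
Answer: -71393/36 ≈ -1983.1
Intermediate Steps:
n(v, m) = -3 + v (n(v, m) = v - 3 = -3 + v)
y(o) = 5/(21 + o)
-217*(y(15) + n(12, 16)) = -217*(5/(21 + 15) + (-3 + 12)) = -217*(5/36 + 9) = -217*329/36 = -71393/36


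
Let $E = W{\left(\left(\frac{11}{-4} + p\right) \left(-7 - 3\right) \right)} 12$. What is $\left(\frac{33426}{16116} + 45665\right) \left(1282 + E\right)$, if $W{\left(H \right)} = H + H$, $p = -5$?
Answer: $\frac{192701626531}{1343} \approx 1.4349 \cdot 10^{8}$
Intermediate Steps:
$W{\left(H \right)} = 2 H$
$E = 1860$ ($E = 2 \left(\frac{11}{-4} - 5\right) \left(-7 - 3\right) 12 = 2 \left(11 \left(- \frac{1}{4}\right) - 5\right) \left(-10\right) 12 = 2 \left(- \frac{11}{4} - 5\right) \left(-10\right) 12 = 2 \left(\left(- \frac{31}{4}\right) \left(-10\right)\right) 12 = 2 \cdot \frac{155}{2} \cdot 12 = 155 \cdot 12 = 1860$)
$\left(\frac{33426}{16116} + 45665\right) \left(1282 + E\right) = \left(\frac{33426}{16116} + 45665\right) \left(1282 + 1860\right) = \left(33426 \cdot \frac{1}{16116} + 45665\right) 3142 = \left(\frac{5571}{2686} + 45665\right) 3142 = \frac{122661761}{2686} \cdot 3142 = \frac{192701626531}{1343}$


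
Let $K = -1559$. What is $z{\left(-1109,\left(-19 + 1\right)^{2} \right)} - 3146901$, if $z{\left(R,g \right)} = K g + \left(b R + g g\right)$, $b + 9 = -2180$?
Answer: $-1119440$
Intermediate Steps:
$b = -2189$ ($b = -9 - 2180 = -2189$)
$z{\left(R,g \right)} = g^{2} - 2189 R - 1559 g$ ($z{\left(R,g \right)} = - 1559 g - \left(2189 R - g g\right) = - 1559 g - \left(- g^{2} + 2189 R\right) = g^{2} - 2189 R - 1559 g$)
$z{\left(-1109,\left(-19 + 1\right)^{2} \right)} - 3146901 = \left(\left(\left(-19 + 1\right)^{2}\right)^{2} - -2427601 - 1559 \left(-19 + 1\right)^{2}\right) - 3146901 = \left(\left(\left(-18\right)^{2}\right)^{2} + 2427601 - 1559 \left(-18\right)^{2}\right) - 3146901 = \left(324^{2} + 2427601 - 505116\right) - 3146901 = \left(104976 + 2427601 - 505116\right) - 3146901 = 2027461 - 3146901 = -1119440$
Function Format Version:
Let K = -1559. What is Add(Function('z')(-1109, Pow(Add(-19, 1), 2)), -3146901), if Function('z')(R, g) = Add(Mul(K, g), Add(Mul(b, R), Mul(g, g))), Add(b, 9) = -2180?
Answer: -1119440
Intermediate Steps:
b = -2189 (b = Add(-9, -2180) = -2189)
Function('z')(R, g) = Add(Pow(g, 2), Mul(-2189, R), Mul(-1559, g)) (Function('z')(R, g) = Add(Mul(-1559, g), Add(Mul(-2189, R), Mul(g, g))) = Add(Mul(-1559, g), Add(Mul(-2189, R), Pow(g, 2))) = Add(Mul(-1559, g), Add(Pow(g, 2), Mul(-2189, R))) = Add(Pow(g, 2), Mul(-2189, R), Mul(-1559, g)))
Add(Function('z')(-1109, Pow(Add(-19, 1), 2)), -3146901) = Add(Add(Pow(Pow(Add(-19, 1), 2), 2), Mul(-2189, -1109), Mul(-1559, Pow(Add(-19, 1), 2))), -3146901) = Add(Add(Pow(Pow(-18, 2), 2), 2427601, Mul(-1559, Pow(-18, 2))), -3146901) = Add(Add(Pow(324, 2), 2427601, Mul(-1559, 324)), -3146901) = Add(Add(104976, 2427601, -505116), -3146901) = Add(2027461, -3146901) = -1119440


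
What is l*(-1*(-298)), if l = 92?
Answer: 27416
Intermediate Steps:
l*(-1*(-298)) = 92*(-1*(-298)) = 92*298 = 27416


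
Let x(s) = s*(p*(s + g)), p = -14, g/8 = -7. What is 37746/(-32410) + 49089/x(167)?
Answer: -271112879/200261390 ≈ -1.3538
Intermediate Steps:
g = -56 (g = 8*(-7) = -56)
x(s) = s*(784 - 14*s) (x(s) = s*(-14*(s - 56)) = s*(-14*(-56 + s)) = s*(784 - 14*s))
37746/(-32410) + 49089/x(167) = 37746/(-32410) + 49089/((14*167*(56 - 1*167))) = 37746*(-1/32410) + 49089/((14*167*(56 - 167))) = -18873/16205 + 49089/((14*167*(-111))) = -18873/16205 + 49089/(-259518) = -18873/16205 + 49089*(-1/259518) = -18873/16205 - 16363/86506 = -271112879/200261390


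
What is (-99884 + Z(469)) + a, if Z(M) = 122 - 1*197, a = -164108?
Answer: -264067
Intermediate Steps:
Z(M) = -75 (Z(M) = 122 - 197 = -75)
(-99884 + Z(469)) + a = (-99884 - 75) - 164108 = -99959 - 164108 = -264067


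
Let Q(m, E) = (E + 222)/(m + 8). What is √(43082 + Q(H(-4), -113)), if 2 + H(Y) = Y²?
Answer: √20854086/22 ≈ 207.57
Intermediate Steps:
H(Y) = -2 + Y²
Q(m, E) = (222 + E)/(8 + m)
√(43082 + Q(H(-4), -113)) = √(43082 + (222 - 113)/(8 + (-2 + (-4)²))) = √(43082 + 109/(8 + (-2 + 16))) = √(43082 + 109/(8 + 14)) = √(43082 + 109/22) = √(947913/22) = √20854086/22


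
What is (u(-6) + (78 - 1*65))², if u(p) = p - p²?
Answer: 841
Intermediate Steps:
(u(-6) + (78 - 1*65))² = (-6*(1 - 1*(-6)) + (78 - 1*65))² = (-6*(1 + 6) + (78 - 65))² = (-6*7 + 13)² = (-42 + 13)² = (-29)² = 841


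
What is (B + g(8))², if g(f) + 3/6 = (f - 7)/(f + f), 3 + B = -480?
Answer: 59830225/256 ≈ 2.3371e+5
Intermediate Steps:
B = -483 (B = -3 - 480 = -483)
g(f) = -½ + (-7 + f)/(2*f) (g(f) = -½ + (f - 7)/(f + f) = -½ + (-7 + f)/((2*f)) = -½ + (-7 + f)*(1/(2*f)) = -½ + (-7 + f)/(2*f))
(B + g(8))² = (-483 - 7/2/8)² = (-483 - 7/2*⅛)² = (-483 - 7/16)² = (-7735/16)² = 59830225/256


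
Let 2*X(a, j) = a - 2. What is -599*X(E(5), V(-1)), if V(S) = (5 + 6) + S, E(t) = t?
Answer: -1797/2 ≈ -898.50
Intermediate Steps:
V(S) = 11 + S
X(a, j) = -1 + a/2 (X(a, j) = (a - 2)/2 = (-2 + a)/2 = -1 + a/2)
-599*X(E(5), V(-1)) = -599*(-1 + (½)*5) = -599*(-1 + 5/2) = -599*3/2 = -1797/2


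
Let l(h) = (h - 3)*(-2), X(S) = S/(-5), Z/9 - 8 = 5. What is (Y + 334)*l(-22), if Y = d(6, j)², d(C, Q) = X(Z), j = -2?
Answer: 44078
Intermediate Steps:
Z = 117 (Z = 72 + 9*5 = 72 + 45 = 117)
X(S) = -S/5 (X(S) = S*(-⅕) = -S/5)
d(C, Q) = -117/5 (d(C, Q) = -⅕*117 = -117/5)
l(h) = 6 - 2*h (l(h) = (-3 + h)*(-2) = 6 - 2*h)
Y = 13689/25 (Y = (-117/5)² = 13689/25 ≈ 547.56)
(Y + 334)*l(-22) = (13689/25 + 334)*(6 - 2*(-22)) = 22039*(6 + 44)/25 = (22039/25)*50 = 44078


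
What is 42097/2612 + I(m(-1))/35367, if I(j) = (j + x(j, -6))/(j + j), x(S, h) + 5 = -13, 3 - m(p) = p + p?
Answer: 7444206017/461893020 ≈ 16.117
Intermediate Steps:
m(p) = 3 - 2*p (m(p) = 3 - (p + p) = 3 - 2*p)
x(S, h) = -18 (x(S, h) = -5 - 13 = -18)
I(j) = (-18 + j)/(2*j) (I(j) = (j - 18)/(j + j) = (-18 + j)/((2*j)) = (-18 + j)*(1/(2*j)) = (-18 + j)/(2*j))
42097/2612 + I(m(-1))/35367 = 42097/2612 + ((-18 + (3 - 2*(-1)))/(2*(3 - 2*(-1))))/35367 = 42097*(1/2612) + ((-18 + (3 + 2))/(2*(3 + 2)))*(1/35367) = 42097/2612 + ((1/2)*(-18 + 5)/5)*(1/35367) = 42097/2612 + ((1/2)*(1/5)*(-13))*(1/35367) = 42097/2612 - 13/10*1/35367 = 42097/2612 - 13/353670 = 7444206017/461893020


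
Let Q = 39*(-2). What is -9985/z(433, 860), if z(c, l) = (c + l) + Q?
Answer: -1997/243 ≈ -8.2181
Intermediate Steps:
Q = -78
z(c, l) = -78 + c + l (z(c, l) = (c + l) - 78 = -78 + c + l)
-9985/z(433, 860) = -9985/(-78 + 433 + 860) = -9985/1215 = -9985*1/1215 = -1997/243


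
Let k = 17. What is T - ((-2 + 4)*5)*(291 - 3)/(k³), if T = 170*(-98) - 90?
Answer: -82295630/4913 ≈ -16751.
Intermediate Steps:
T = -16750 (T = -16660 - 90 = -16750)
T - ((-2 + 4)*5)*(291 - 3)/(k³) = -16750 - ((-2 + 4)*5)*(291 - 3)/(17³) = -16750 - (2*5)*288/4913 = -16750 - 10*288/4913 = -16750 - 2880/4913 = -82295630/4913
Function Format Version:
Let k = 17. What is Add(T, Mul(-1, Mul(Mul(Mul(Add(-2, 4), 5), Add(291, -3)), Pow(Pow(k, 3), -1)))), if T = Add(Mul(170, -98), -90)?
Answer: Rational(-82295630, 4913) ≈ -16751.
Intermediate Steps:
T = -16750 (T = Add(-16660, -90) = -16750)
Add(T, Mul(-1, Mul(Mul(Mul(Add(-2, 4), 5), Add(291, -3)), Pow(Pow(k, 3), -1)))) = Add(-16750, Mul(-1, Mul(Mul(Mul(Add(-2, 4), 5), Add(291, -3)), Pow(Pow(17, 3), -1)))) = Add(-16750, Mul(-1, Mul(Mul(Mul(2, 5), 288), Pow(4913, -1)))) = Add(-16750, Mul(-1, Mul(Mul(10, 288), Rational(1, 4913)))) = Add(-16750, Mul(-1, Mul(2880, Rational(1, 4913)))) = Add(-16750, Mul(-1, Rational(2880, 4913))) = Add(-16750, Rational(-2880, 4913)) = Rational(-82295630, 4913)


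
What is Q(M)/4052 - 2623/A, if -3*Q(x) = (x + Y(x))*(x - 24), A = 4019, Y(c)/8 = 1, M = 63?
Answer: -14337933/16284988 ≈ -0.88044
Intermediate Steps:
Y(c) = 8 (Y(c) = 8*1 = 8)
Q(x) = -(-24 + x)*(8 + x)/3 (Q(x) = -(x + 8)*(x - 24)/3 = -(8 + x)*(-24 + x)/3 = -(-24 + x)*(8 + x)/3)
Q(M)/4052 - 2623/A = (64 - ⅓*63² + (16/3)*63)/4052 - 2623/4019 = (64 - ⅓*3969 + 336)*(1/4052) - 2623*1/4019 = (64 - 1323 + 336)*(1/4052) - 2623/4019 = -923*1/4052 - 2623/4019 = -923/4052 - 2623/4019 = -14337933/16284988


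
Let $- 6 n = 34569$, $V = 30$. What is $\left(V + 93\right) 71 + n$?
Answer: $\frac{5943}{2} \approx 2971.5$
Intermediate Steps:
$n = - \frac{11523}{2}$ ($n = \left(- \frac{1}{6}\right) 34569 = - \frac{11523}{2} \approx -5761.5$)
$\left(V + 93\right) 71 + n = \left(30 + 93\right) 71 - \frac{11523}{2} = 123 \cdot 71 - \frac{11523}{2} = 8733 - \frac{11523}{2} = \frac{5943}{2}$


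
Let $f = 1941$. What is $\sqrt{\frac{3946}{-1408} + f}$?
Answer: $\frac{\sqrt{15009401}}{88} \approx 44.025$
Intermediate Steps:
$\sqrt{\frac{3946}{-1408} + f} = \sqrt{\frac{3946}{-1408} + 1941} = \sqrt{3946 \left(- \frac{1}{1408}\right) + 1941} = \sqrt{- \frac{1973}{704} + 1941} = \sqrt{\frac{1364491}{704}} = \frac{\sqrt{15009401}}{88}$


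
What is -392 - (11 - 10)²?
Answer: -393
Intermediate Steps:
-392 - (11 - 10)² = -392 - 1*1² = -392 - 1*1 = -392 - 1 = -393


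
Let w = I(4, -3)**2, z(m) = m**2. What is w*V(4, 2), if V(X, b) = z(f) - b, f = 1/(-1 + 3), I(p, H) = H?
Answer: -63/4 ≈ -15.750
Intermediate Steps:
f = 1/2 ≈ 0.50000
w = 9 (w = (-3)**2 = 9)
V(X, b) = 1/4 - b (V(X, b) = (1/2)**2 - b = 1/4 - b)
w*V(4, 2) = 9*(1/4 - 1*2) = 9*(1/4 - 2) = 9*(-7/4) = -63/4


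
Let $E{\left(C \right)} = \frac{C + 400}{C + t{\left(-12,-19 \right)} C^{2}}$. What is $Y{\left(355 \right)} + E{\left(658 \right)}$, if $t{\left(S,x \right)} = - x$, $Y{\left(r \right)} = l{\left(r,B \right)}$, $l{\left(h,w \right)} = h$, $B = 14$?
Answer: $\frac{1460288414}{4113487} \approx 355.0$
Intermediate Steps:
$Y{\left(r \right)} = r$
$E{\left(C \right)} = \frac{400 + C}{C + 19 C^{2}}$ ($E{\left(C \right)} = \frac{C + 400}{C + \left(-1\right) \left(-19\right) C^{2}} = \frac{400 + C}{C + 19 C^{2}}$)
$Y{\left(355 \right)} + E{\left(658 \right)} = 355 + \frac{400 + 658}{658 \left(1 + 19 \cdot 658\right)} = 355 + \frac{1}{658} \frac{1}{1 + 12502} \cdot 1058 = 355 + \frac{1}{658} \cdot \frac{1}{12503} \cdot 1058 = 355 + \frac{529}{4113487} = \frac{1460288414}{4113487}$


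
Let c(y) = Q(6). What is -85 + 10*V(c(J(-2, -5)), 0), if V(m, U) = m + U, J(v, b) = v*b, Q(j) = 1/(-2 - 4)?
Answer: -260/3 ≈ -86.667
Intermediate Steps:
Q(j) = -⅙ (Q(j) = 1/(-6) = -⅙)
J(v, b) = b*v
c(y) = -⅙
V(m, U) = U + m
-85 + 10*V(c(J(-2, -5)), 0) = -85 + 10*(0 - ⅙) = -85 + 10*(-⅙) = -85 - 5/3 = -260/3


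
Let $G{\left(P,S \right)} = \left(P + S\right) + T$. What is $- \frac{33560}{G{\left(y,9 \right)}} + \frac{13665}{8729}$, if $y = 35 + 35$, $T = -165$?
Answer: $\frac{79535}{203} \approx 391.8$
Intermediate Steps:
$y = 70$
$G{\left(P,S \right)} = -165 + P + S$ ($G{\left(P,S \right)} = \left(P + S\right) - 165 = -165 + P + S$)
$- \frac{33560}{G{\left(y,9 \right)}} + \frac{13665}{8729} = - \frac{33560}{-165 + 70 + 9} + \frac{13665}{8729} = - \frac{33560}{-86} + 13665 \cdot \frac{1}{8729} = \left(-33560\right) \left(- \frac{1}{86}\right) + \frac{13665}{8729} = \frac{16780}{43} + \frac{13665}{8729} = \frac{79535}{203}$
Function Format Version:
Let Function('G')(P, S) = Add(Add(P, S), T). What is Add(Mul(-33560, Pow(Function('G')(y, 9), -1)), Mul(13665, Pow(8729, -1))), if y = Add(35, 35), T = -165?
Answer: Rational(79535, 203) ≈ 391.80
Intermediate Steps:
y = 70
Function('G')(P, S) = Add(-165, P, S) (Function('G')(P, S) = Add(Add(P, S), -165) = Add(-165, P, S))
Add(Mul(-33560, Pow(Function('G')(y, 9), -1)), Mul(13665, Pow(8729, -1))) = Add(Mul(-33560, Pow(Add(-165, 70, 9), -1)), Mul(13665, Pow(8729, -1))) = Add(Mul(-33560, Pow(-86, -1)), Mul(13665, Rational(1, 8729))) = Add(Mul(-33560, Rational(-1, 86)), Rational(13665, 8729)) = Add(Rational(16780, 43), Rational(13665, 8729)) = Rational(79535, 203)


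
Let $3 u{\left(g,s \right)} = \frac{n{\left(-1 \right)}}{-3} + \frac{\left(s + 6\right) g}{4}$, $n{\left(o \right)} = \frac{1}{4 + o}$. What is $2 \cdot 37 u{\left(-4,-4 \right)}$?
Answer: $- \frac{1406}{27} \approx -52.074$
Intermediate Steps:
$u{\left(g,s \right)} = - \frac{1}{27} + \frac{g \left(6 + s\right)}{12}$ ($u{\left(g,s \right)} = \frac{\frac{1}{\left(4 - 1\right) \left(-3\right)} + \frac{\left(s + 6\right) g}{4}}{3} = \frac{\frac{1}{3} \left(- \frac{1}{3}\right) + \left(6 + s\right) g \frac{1}{4}}{3} = \frac{\frac{1}{3} \left(- \frac{1}{3}\right) + g \left(6 + s\right) \frac{1}{4}}{3} = \frac{- \frac{1}{9} + \frac{g \left(6 + s\right)}{4}}{3} = - \frac{1}{27} + \frac{g \left(6 + s\right)}{12}$)
$2 \cdot 37 u{\left(-4,-4 \right)} = 2 \cdot 37 \left(- \frac{1}{27} + \frac{1}{2} \left(-4\right) + \frac{1}{12} \left(-4\right) \left(-4\right)\right) = 74 \left(- \frac{1}{27} - 2 + \frac{4}{3}\right) = 74 \left(- \frac{19}{27}\right) = - \frac{1406}{27}$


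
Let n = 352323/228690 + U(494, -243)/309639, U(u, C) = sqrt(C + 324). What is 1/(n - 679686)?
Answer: -7224910/4910659047253 ≈ -1.4713e-6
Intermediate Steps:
U(u, C) = sqrt(324 + C)
n = 11131007/7224910 (n = 352323/228690 + sqrt(324 - 243)/309639 = 352323*(1/228690) + sqrt(81)*(1/309639) = 13049/8470 + 9*(1/309639) = 13049/8470 + 3/103213 = 11131007/7224910 ≈ 1.5406)
1/(n - 679686) = 1/(11131007/7224910 - 679686) = 1/(-4910659047253/7224910) = -7224910/4910659047253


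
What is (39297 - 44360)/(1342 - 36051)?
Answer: 83/569 ≈ 0.14587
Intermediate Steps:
(39297 - 44360)/(1342 - 36051) = -5063/(-34709) = -5063*(-1/34709) = 83/569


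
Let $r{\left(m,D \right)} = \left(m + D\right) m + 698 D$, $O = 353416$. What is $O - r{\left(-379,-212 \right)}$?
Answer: $277403$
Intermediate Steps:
$r{\left(m,D \right)} = 698 D + m \left(D + m\right)$ ($r{\left(m,D \right)} = \left(D + m\right) m + 698 D = m \left(D + m\right) + 698 D = 698 D + m \left(D + m\right)$)
$O - r{\left(-379,-212 \right)} = 353416 - \left(\left(-379\right)^{2} + 698 \left(-212\right) - -80348\right) = 353416 - \left(143641 - 147976 + 80348\right) = 353416 - 76013 = 277403$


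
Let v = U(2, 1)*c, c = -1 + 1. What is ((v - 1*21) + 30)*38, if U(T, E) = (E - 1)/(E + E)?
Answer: 342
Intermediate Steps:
U(T, E) = (-1 + E)/(2*E) (U(T, E) = (-1 + E)/((2*E)) = (-1 + E)*(1/(2*E)) = (-1 + E)/(2*E))
c = 0
v = 0 (v = ((1/2)*(-1 + 1)/1)*0 = ((1/2)*1*0)*0 = 0*0 = 0)
((v - 1*21) + 30)*38 = ((0 - 1*21) + 30)*38 = ((0 - 21) + 30)*38 = (-21 + 30)*38 = 9*38 = 342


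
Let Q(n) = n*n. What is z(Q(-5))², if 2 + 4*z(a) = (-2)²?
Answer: ¼ ≈ 0.25000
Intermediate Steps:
Q(n) = n²
z(a) = ½ (z(a) = -½ + (¼)*(-2)² = -½ + (¼)*4 = -½ + 1 = ½)
z(Q(-5))² = (½)² = ¼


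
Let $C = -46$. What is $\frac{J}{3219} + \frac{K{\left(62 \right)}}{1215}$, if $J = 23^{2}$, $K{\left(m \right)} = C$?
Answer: $\frac{164887}{1303695} \approx 0.12648$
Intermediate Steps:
$K{\left(m \right)} = -46$
$J = 529$
$\frac{J}{3219} + \frac{K{\left(62 \right)}}{1215} = \frac{529}{3219} - \frac{46}{1215} = \frac{164887}{1303695}$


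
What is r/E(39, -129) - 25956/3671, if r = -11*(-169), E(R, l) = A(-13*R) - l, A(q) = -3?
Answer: 3553933/462546 ≈ 7.6834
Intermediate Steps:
E(R, l) = -3 - l
r = 1859
r/E(39, -129) - 25956/3671 = 1859/(-3 - 1*(-129)) - 25956/3671 = 1859/(-3 + 129) - 25956*1/3671 = 1859/126 - 25956/3671 = 3553933/462546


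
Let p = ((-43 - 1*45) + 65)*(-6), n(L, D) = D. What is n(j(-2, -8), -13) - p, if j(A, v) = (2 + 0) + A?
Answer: -151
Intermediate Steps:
j(A, v) = 2 + A
p = 138 (p = ((-43 - 45) + 65)*(-6) = (-88 + 65)*(-6) = -23*(-6) = 138)
n(j(-2, -8), -13) - p = -13 - 1*138 = -13 - 138 = -151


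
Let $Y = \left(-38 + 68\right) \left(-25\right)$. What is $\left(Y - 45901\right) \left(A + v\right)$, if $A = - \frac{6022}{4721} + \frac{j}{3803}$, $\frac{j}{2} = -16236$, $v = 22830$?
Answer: $- \frac{19113510587778112}{17953963} \approx -1.0646 \cdot 10^{9}$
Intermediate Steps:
$j = -32472$ ($j = 2 \left(-16236\right) = -32472$)
$Y = -750$ ($Y = 30 \left(-25\right) = -750$)
$A = - \frac{176201978}{17953963}$ ($A = - \frac{6022}{4721} - \frac{32472}{3803} = - \frac{176201978}{17953963} \approx -9.8141$)
$\left(Y - 45901\right) \left(A + v\right) = \left(-750 - 45901\right) \left(- \frac{176201978}{17953963} + 22830\right) = \left(-46651\right) \frac{409712773312}{17953963} = - \frac{19113510587778112}{17953963}$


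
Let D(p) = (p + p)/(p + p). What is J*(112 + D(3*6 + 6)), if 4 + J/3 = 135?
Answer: 44409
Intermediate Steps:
J = 393 (J = -12 + 3*135 = -12 + 405 = 393)
D(p) = 1 (D(p) = (2*p)/((2*p)) = (2*p)*(1/(2*p)) = 1)
J*(112 + D(3*6 + 6)) = 393*(112 + 1) = 393*113 = 44409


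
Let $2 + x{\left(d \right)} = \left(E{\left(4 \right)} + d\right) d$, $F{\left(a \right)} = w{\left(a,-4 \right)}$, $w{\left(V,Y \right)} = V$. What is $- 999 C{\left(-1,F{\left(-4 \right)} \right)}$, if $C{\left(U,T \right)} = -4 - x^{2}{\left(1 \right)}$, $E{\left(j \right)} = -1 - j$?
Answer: $39960$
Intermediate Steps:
$F{\left(a \right)} = a$
$x{\left(d \right)} = -2 + d \left(-5 + d\right)$ ($x{\left(d \right)} = -2 + \left(\left(-1 - 4\right) + d\right) d = -2 + \left(-5 + d\right) d = -2 + d \left(-5 + d\right)$)
$C{\left(U,T \right)} = -40$ ($C{\left(U,T \right)} = -4 - \left(-2 + 1^{2} - 5\right)^{2} = -4 - \left(-2 + 1 - 5\right)^{2} = -4 - \left(-6\right)^{2} = -4 - 36 = -40$)
$- 999 C{\left(-1,F{\left(-4 \right)} \right)} = \left(-999\right) \left(-40\right) = 39960$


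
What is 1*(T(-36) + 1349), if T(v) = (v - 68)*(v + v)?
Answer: 8837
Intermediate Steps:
T(v) = 2*v*(-68 + v) (T(v) = (-68 + v)*(2*v) = 2*v*(-68 + v))
1*(T(-36) + 1349) = 1*(2*(-36)*(-68 - 36) + 1349) = 1*(2*(-36)*(-104) + 1349) = 1*(7488 + 1349) = 1*8837 = 8837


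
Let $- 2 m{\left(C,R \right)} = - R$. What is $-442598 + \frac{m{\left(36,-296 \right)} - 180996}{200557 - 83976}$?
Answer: $- \frac{51598698582}{116581} \approx -4.426 \cdot 10^{5}$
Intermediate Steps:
$m{\left(C,R \right)} = \frac{R}{2}$ ($m{\left(C,R \right)} = - \frac{\left(-1\right) R}{2} = \frac{R}{2}$)
$-442598 + \frac{m{\left(36,-296 \right)} - 180996}{200557 - 83976} = -442598 + \frac{\frac{1}{2} \left(-296\right) - 180996}{200557 - 83976} = -442598 + \frac{-148 - 180996}{116581} = -442598 - \frac{181144}{116581} = - \frac{51598698582}{116581}$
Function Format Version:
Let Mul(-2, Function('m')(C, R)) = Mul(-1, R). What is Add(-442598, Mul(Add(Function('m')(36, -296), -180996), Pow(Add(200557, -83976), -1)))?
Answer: Rational(-51598698582, 116581) ≈ -4.4260e+5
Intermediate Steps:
Function('m')(C, R) = Mul(Rational(1, 2), R) (Function('m')(C, R) = Mul(Rational(-1, 2), Mul(-1, R)) = Mul(Rational(1, 2), R))
Add(-442598, Mul(Add(Function('m')(36, -296), -180996), Pow(Add(200557, -83976), -1))) = Add(-442598, Mul(Add(Mul(Rational(1, 2), -296), -180996), Pow(Add(200557, -83976), -1))) = Add(-442598, Mul(Add(-148, -180996), Pow(116581, -1))) = Add(-442598, Mul(-181144, Rational(1, 116581))) = Add(-442598, Rational(-181144, 116581)) = Rational(-51598698582, 116581)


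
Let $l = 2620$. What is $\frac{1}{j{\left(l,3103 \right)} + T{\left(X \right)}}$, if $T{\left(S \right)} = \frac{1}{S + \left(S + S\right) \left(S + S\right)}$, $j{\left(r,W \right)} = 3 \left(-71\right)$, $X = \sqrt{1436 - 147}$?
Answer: $- \frac{5662183855}{1206044062888} + \frac{\sqrt{1289}}{1206044062888} \approx -0.0046948$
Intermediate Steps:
$X = \sqrt{1289} \approx 35.903$
$j{\left(r,W \right)} = -213$
$T{\left(S \right)} = \frac{1}{S + 4 S^{2}}$ ($T{\left(S \right)} = \frac{1}{S + 2 S 2 S} = \frac{1}{S + 4 S^{2}}$)
$\frac{1}{j{\left(l,3103 \right)} + T{\left(X \right)}} = \frac{1}{-213 + \frac{1}{\sqrt{1289} \left(1 + 4 \sqrt{1289}\right)}} = \frac{1}{-213 + \frac{\frac{1}{1289} \sqrt{1289}}{1 + 4 \sqrt{1289}}} = \frac{1}{-213 + \frac{\sqrt{1289}}{1289 \left(1 + 4 \sqrt{1289}\right)}}$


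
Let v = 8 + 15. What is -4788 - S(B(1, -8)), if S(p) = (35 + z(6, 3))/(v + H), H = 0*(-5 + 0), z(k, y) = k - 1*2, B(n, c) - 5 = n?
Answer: -110163/23 ≈ -4789.7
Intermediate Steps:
B(n, c) = 5 + n
z(k, y) = -2 + k (z(k, y) = k - 2 = -2 + k)
v = 23
H = 0 (H = 0*(-5) = 0)
S(p) = 39/23 (S(p) = (35 + (-2 + 6))/(23 + 0) = (35 + 4)/23 = 39*(1/23) = 39/23)
-4788 - S(B(1, -8)) = -4788 - 1*39/23 = -4788 - 39/23 = -110163/23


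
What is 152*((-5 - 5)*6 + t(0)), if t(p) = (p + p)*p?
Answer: -9120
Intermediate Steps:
t(p) = 2*p² (t(p) = (2*p)*p = 2*p²)
152*((-5 - 5)*6 + t(0)) = 152*((-5 - 5)*6 + 2*0²) = 152*(-10*6 + 2*0) = 152*(-60 + 0) = 152*(-60) = -9120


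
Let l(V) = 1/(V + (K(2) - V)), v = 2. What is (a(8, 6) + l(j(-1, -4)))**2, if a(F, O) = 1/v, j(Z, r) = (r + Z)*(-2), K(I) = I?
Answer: 1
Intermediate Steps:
j(Z, r) = -2*Z - 2*r (j(Z, r) = (Z + r)*(-2) = -2*Z - 2*r)
a(F, O) = 1/2
l(V) = 1/2 (l(V) = 1/(V + (2 - V)) = 1/2)
(a(8, 6) + l(j(-1, -4)))**2 = (1/2 + 1/2)**2 = 1**2 = 1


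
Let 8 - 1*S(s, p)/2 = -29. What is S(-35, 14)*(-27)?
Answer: -1998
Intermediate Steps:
S(s, p) = 74 (S(s, p) = 16 - 2*(-29) = 16 + 58 = 74)
S(-35, 14)*(-27) = 74*(-27) = -1998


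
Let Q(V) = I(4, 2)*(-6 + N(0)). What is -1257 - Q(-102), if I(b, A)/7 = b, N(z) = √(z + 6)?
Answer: -1089 - 28*√6 ≈ -1157.6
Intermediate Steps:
N(z) = √(6 + z)
I(b, A) = 7*b
Q(V) = -168 + 28*√6 (Q(V) = (7*4)*(-6 + √(6 + 0)) = 28*(-6 + √6) = -168 + 28*√6)
-1257 - Q(-102) = -1257 - (-168 + 28*√6) = -1257 + (168 - 28*√6) = -1089 - 28*√6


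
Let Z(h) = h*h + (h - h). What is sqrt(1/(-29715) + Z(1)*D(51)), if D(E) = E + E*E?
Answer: sqrt(2341666178985)/29715 ≈ 51.498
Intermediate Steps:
Z(h) = h**2 (Z(h) = h**2 + 0 = h**2)
D(E) = E + E**2
sqrt(1/(-29715) + Z(1)*D(51)) = sqrt(1/(-29715) + 1**2*(51*(1 + 51))) = sqrt(-1/29715 + 1*(51*52)) = sqrt(-1/29715 + 1*2652) = sqrt(-1/29715 + 2652) = sqrt(78804179/29715) = sqrt(2341666178985)/29715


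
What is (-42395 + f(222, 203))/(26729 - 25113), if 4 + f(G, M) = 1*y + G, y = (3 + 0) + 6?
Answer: -5271/202 ≈ -26.094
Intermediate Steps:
y = 9 (y = 3 + 6 = 9)
f(G, M) = 5 + G (f(G, M) = -4 + (1*9 + G) = -4 + (9 + G) = 5 + G)
(-42395 + f(222, 203))/(26729 - 25113) = (-42395 + (5 + 222))/(26729 - 25113) = (-42395 + 227)/1616 = -42168*1/1616 = -5271/202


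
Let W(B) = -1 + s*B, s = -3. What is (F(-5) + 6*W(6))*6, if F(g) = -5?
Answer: -714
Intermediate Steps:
W(B) = -1 - 3*B
(F(-5) + 6*W(6))*6 = (-5 + 6*(-1 - 3*6))*6 = (-5 + 6*(-1 - 18))*6 = (-5 + 6*(-19))*6 = (-5 - 114)*6 = -119*6 = -714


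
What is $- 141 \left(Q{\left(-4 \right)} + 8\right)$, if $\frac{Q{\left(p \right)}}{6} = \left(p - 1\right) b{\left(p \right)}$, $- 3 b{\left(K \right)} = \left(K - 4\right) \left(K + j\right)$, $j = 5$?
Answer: $10152$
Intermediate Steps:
$b{\left(K \right)} = - \frac{\left(-4 + K\right) \left(5 + K\right)}{3}$ ($b{\left(K \right)} = - \frac{\left(K - 4\right) \left(K + 5\right)}{3} = - \frac{\left(-4 + K\right) \left(5 + K\right)}{3}$)
$Q{\left(p \right)} = 6 \left(-1 + p\right) \left(\frac{20}{3} - \frac{p}{3} - \frac{p^{2}}{3}\right)$ ($Q{\left(p \right)} = 6 \left(p - 1\right) \left(\frac{20}{3} - \frac{p}{3} - \frac{p^{2}}{3}\right) = 6 \left(-1 + p\right) \left(\frac{20}{3} - \frac{p}{3} - \frac{p^{2}}{3}\right)$)
$- 141 \left(Q{\left(-4 \right)} + 8\right) = - 141 \left(\left(-40 - 2 \left(-4\right)^{3} + 42 \left(-4\right)\right) + 8\right) = - 141 \left(\left(-40 - -128 - 168\right) + 8\right) = - 141 \left(\left(-40 + 128 - 168\right) + 8\right) = - 141 \left(-80 + 8\right) = \left(-141\right) \left(-72\right) = 10152$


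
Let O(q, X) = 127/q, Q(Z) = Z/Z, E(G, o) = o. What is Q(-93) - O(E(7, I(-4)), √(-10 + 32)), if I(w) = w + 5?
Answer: -126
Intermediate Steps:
I(w) = 5 + w
Q(Z) = 1
Q(-93) - O(E(7, I(-4)), √(-10 + 32)) = 1 - 127/(5 - 4) = 1 - 127/1 = 1 - 127 = -126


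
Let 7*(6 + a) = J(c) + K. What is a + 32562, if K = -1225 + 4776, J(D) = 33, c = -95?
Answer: 33068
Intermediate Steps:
K = 3551
a = 506 (a = -6 + (33 + 3551)/7 = -6 + (⅐)*3584 = -6 + 512 = 506)
a + 32562 = 506 + 32562 = 33068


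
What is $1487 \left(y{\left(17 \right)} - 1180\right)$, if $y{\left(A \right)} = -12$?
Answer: $-1772504$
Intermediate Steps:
$1487 \left(y{\left(17 \right)} - 1180\right) = 1487 \left(-12 - 1180\right) = 1487 \left(-1192\right) = -1772504$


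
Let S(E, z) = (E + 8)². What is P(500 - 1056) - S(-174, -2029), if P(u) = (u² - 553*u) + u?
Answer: 588492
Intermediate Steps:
P(u) = u² - 552*u
S(E, z) = (8 + E)²
P(500 - 1056) - S(-174, -2029) = (500 - 1056)*(-552 + (500 - 1056)) - (8 - 174)² = -556*(-552 - 556) - 1*(-166)² = -556*(-1108) - 1*27556 = 616048 - 27556 = 588492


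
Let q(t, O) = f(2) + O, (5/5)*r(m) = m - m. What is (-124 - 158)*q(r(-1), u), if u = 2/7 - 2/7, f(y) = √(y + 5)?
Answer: -282*√7 ≈ -746.10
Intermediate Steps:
f(y) = √(5 + y)
u = 0 (u = 2*(⅐) - 2*⅐ = 2/7 - 2/7 = 0)
r(m) = 0 (r(m) = m - m = 0)
q(t, O) = O + √7 (q(t, O) = √(5 + 2) + O = √7 + O = O + √7)
(-124 - 158)*q(r(-1), u) = (-124 - 158)*(0 + √7) = -282*√7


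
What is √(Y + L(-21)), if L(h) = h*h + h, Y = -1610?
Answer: I*√1190 ≈ 34.496*I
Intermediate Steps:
L(h) = h + h² (L(h) = h² + h = h + h²)
√(Y + L(-21)) = √(-1610 - 21*(1 - 21)) = √(-1610 - 21*(-20)) = √(-1610 + 420) = √(-1190) = I*√1190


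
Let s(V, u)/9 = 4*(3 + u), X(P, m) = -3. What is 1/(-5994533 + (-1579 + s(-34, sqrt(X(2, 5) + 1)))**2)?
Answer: I/(4*(-958321*I + 26478*sqrt(2))) ≈ -2.6048e-7 + 1.0178e-8*I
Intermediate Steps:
s(V, u) = 108 + 36*u (s(V, u) = 9*(4*(3 + u)) = 9*(12 + 4*u) = 108 + 36*u)
1/(-5994533 + (-1579 + s(-34, sqrt(X(2, 5) + 1)))**2) = 1/(-5994533 + (-1579 + (108 + 36*sqrt(-3 + 1)))**2) = 1/(-5994533 + (-1579 + (108 + 36*sqrt(-2)))**2) = 1/(-5994533 + (-1579 + (108 + 36*(I*sqrt(2))))**2) = 1/(-5994533 + (-1579 + (108 + 36*I*sqrt(2)))**2) = 1/(-5994533 + (-1471 + 36*I*sqrt(2))**2)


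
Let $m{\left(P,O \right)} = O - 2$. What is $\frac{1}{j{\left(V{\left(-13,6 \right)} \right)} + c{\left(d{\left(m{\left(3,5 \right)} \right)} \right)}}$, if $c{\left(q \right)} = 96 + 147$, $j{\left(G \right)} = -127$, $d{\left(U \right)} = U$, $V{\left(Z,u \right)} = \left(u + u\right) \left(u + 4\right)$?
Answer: $\frac{1}{116} \approx 0.0086207$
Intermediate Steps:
$m{\left(P,O \right)} = -2 + O$
$V{\left(Z,u \right)} = 2 u \left(4 + u\right)$
$c{\left(q \right)} = 243$
$\frac{1}{j{\left(V{\left(-13,6 \right)} \right)} + c{\left(d{\left(m{\left(3,5 \right)} \right)} \right)}} = \frac{1}{-127 + 243} = \frac{1}{116}$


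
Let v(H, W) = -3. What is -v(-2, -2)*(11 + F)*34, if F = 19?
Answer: 3060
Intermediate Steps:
-v(-2, -2)*(11 + F)*34 = -(-3*(11 + 19))*34 = -(-3*30)*34 = -(-90)*34 = -1*(-3060) = 3060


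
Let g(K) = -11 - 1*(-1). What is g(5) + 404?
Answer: 394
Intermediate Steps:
g(K) = -10 (g(K) = -11 + 1 = -10)
g(5) + 404 = -10 + 404 = 394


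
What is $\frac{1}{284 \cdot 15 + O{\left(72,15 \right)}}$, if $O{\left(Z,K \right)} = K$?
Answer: $\frac{1}{4275} \approx 0.00023392$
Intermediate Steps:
$\frac{1}{284 \cdot 15 + O{\left(72,15 \right)}} = \frac{1}{284 \cdot 15 + 15} = \frac{1}{4260 + 15} = \frac{1}{4275}$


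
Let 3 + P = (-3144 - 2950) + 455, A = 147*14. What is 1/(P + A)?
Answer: -1/3584 ≈ -0.00027902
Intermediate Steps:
A = 2058
P = -5642 (P = -3 + ((-3144 - 2950) + 455) = -3 + (-6094 + 455) = -3 - 5639 = -5642)
1/(P + A) = 1/(-5642 + 2058) = 1/(-3584) = -1/3584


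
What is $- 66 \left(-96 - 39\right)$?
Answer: $8910$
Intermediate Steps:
$- 66 \left(-96 - 39\right) = \left(-66\right) \left(-135\right) = 8910$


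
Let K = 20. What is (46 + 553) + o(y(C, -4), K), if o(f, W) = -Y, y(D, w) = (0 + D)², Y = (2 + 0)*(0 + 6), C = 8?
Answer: 587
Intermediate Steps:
Y = 12 (Y = 2*6 = 12)
y(D, w) = D²
o(f, W) = -12 (o(f, W) = -1*12 = -12)
(46 + 553) + o(y(C, -4), K) = (46 + 553) - 12 = 599 - 12 = 587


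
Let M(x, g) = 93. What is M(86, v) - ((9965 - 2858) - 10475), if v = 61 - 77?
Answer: 3461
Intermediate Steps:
v = -16
M(86, v) - ((9965 - 2858) - 10475) = 93 - ((9965 - 2858) - 10475) = 93 - (7107 - 10475) = 93 - 1*(-3368) = 93 + 3368 = 3461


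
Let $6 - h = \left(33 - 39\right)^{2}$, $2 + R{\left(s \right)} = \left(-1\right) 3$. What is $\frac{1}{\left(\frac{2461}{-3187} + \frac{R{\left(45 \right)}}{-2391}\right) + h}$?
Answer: $- \frac{7620117}{234471826} \approx -0.032499$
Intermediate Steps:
$R{\left(s \right)} = -5$ ($R{\left(s \right)} = -2 - 3 = -5$)
$h = -30$ ($h = 6 - \left(33 - 39\right)^{2} = 6 - \left(-6\right)^{2} = 6 - 36 = -30$)
$\frac{1}{\left(\frac{2461}{-3187} + \frac{R{\left(45 \right)}}{-2391}\right) + h} = \frac{1}{\left(\frac{2461}{-3187} - \frac{5}{-2391}\right) - 30} = \frac{1}{\left(2461 \left(- \frac{1}{3187}\right) - - \frac{5}{2391}\right) - 30} = \frac{1}{\left(- \frac{2461}{3187} + \frac{5}{2391}\right) - 30} = \frac{1}{- \frac{5868316}{7620117} - 30} = \frac{1}{- \frac{234471826}{7620117}} = - \frac{7620117}{234471826}$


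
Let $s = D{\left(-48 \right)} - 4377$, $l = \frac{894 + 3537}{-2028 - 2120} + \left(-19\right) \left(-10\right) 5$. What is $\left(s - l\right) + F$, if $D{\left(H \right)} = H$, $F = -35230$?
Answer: $- \frac{168425109}{4148} \approx -40604.0$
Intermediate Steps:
$l = \frac{3936169}{4148}$ ($l = \frac{4431}{-4148} + 190 \cdot 5 = 4431 \left(- \frac{1}{4148}\right) + 950 = - \frac{4431}{4148} + 950 = \frac{3936169}{4148} \approx 948.93$)
$s = -4425$ ($s = -48 - 4377 = -4425$)
$\left(s - l\right) + F = \left(-4425 - \frac{3936169}{4148}\right) - 35230 = - \frac{22291069}{4148} - 35230 = - \frac{168425109}{4148}$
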